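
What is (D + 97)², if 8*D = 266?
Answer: 271441/16 ≈ 16965.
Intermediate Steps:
D = 133/4 (D = (⅛)*266 = 133/4 ≈ 33.250)
(D + 97)² = (133/4 + 97)² = (521/4)² = 271441/16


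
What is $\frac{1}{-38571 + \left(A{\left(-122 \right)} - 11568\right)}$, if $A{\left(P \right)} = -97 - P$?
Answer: $- \frac{1}{50114} \approx -1.9955 \cdot 10^{-5}$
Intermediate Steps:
$\frac{1}{-38571 + \left(A{\left(-122 \right)} - 11568\right)} = \frac{1}{-38571 - 11543} = \frac{1}{-50114} = - \frac{1}{50114}$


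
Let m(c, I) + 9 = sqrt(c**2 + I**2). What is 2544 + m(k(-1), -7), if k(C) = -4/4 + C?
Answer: 2535 + sqrt(53) ≈ 2542.3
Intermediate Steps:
k(C) = -1 + C (k(C) = -4*1/4 + C = -1 + C)
m(c, I) = -9 + sqrt(I**2 + c**2) (m(c, I) = -9 + sqrt(c**2 + I**2) = -9 + sqrt(I**2 + c**2))
2544 + m(k(-1), -7) = 2544 + (-9 + sqrt((-7)**2 + (-1 - 1)**2)) = 2544 + (-9 + sqrt(49 + (-2)**2)) = 2544 + (-9 + sqrt(49 + 4)) = 2544 + (-9 + sqrt(53)) = 2535 + sqrt(53)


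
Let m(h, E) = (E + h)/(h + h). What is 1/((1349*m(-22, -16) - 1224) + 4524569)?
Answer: 22/99539221 ≈ 2.2102e-7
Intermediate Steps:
m(h, E) = (E + h)/(2*h) (m(h, E) = (E + h)/((2*h)) = (E + h)*(1/(2*h)) = (E + h)/(2*h))
1/((1349*m(-22, -16) - 1224) + 4524569) = 1/((1349*((½)*(-16 - 22)/(-22)) - 1224) + 4524569) = 1/((1349*((½)*(-1/22)*(-38)) - 1224) + 4524569) = 1/((1349*(19/22) - 1224) + 4524569) = 1/((25631/22 - 1224) + 4524569) = 1/(-1297/22 + 4524569) = 1/(99539221/22) = 22/99539221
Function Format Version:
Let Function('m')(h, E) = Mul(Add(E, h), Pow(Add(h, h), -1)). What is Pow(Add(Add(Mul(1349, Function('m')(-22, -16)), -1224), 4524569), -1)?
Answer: Rational(22, 99539221) ≈ 2.2102e-7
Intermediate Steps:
Function('m')(h, E) = Mul(Rational(1, 2), Pow(h, -1), Add(E, h)) (Function('m')(h, E) = Mul(Add(E, h), Pow(Mul(2, h), -1)) = Mul(Add(E, h), Mul(Rational(1, 2), Pow(h, -1))) = Mul(Rational(1, 2), Pow(h, -1), Add(E, h)))
Pow(Add(Add(Mul(1349, Function('m')(-22, -16)), -1224), 4524569), -1) = Pow(Add(Add(Mul(1349, Mul(Rational(1, 2), Pow(-22, -1), Add(-16, -22))), -1224), 4524569), -1) = Pow(Add(Add(Mul(1349, Mul(Rational(1, 2), Rational(-1, 22), -38)), -1224), 4524569), -1) = Pow(Add(Add(Mul(1349, Rational(19, 22)), -1224), 4524569), -1) = Pow(Add(Add(Rational(25631, 22), -1224), 4524569), -1) = Pow(Add(Rational(-1297, 22), 4524569), -1) = Pow(Rational(99539221, 22), -1) = Rational(22, 99539221)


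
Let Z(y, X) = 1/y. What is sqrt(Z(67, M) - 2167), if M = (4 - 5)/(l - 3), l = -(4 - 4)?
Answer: 6*I*sqrt(270211)/67 ≈ 46.551*I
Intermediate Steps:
l = 0 (l = -1*0 = 0)
M = 1/3 (M = (4 - 5)/(0 - 3) = -1/(-3) = -1*(-1/3) = 1/3 ≈ 0.33333)
sqrt(Z(67, M) - 2167) = sqrt(1/67 - 2167) = sqrt(-145188/67) = 6*I*sqrt(270211)/67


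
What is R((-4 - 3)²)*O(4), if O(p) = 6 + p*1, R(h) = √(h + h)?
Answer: 70*√2 ≈ 98.995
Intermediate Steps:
R(h) = √2*√h (R(h) = √(2*h) = √2*√h)
O(p) = 6 + p
R((-4 - 3)²)*O(4) = (√2*√((-4 - 3)²))*(6 + 4) = (√2*√((-7)²))*10 = (√2*√49)*10 = (√2*7)*10 = (7*√2)*10 = 70*√2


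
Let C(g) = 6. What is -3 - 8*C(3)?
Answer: -51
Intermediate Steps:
-3 - 8*C(3) = -3 - 8*6 = -3 - 48 = -51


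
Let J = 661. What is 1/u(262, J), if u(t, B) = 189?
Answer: 1/189 ≈ 0.0052910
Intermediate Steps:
1/u(262, J) = 1/189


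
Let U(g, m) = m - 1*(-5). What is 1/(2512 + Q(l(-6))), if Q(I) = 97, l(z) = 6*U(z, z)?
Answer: 1/2609 ≈ 0.00038329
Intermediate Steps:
U(g, m) = 5 + m (U(g, m) = m + 5 = 5 + m)
l(z) = 30 + 6*z (l(z) = 6*(5 + z) = 30 + 6*z)
1/(2512 + Q(l(-6))) = 1/(2512 + 97) = 1/2609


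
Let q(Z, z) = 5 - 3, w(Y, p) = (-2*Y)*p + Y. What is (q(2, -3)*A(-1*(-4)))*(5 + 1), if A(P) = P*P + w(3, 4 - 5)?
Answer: 300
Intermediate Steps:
w(Y, p) = Y - 2*Y*p (w(Y, p) = -2*Y*p + Y = Y - 2*Y*p)
q(Z, z) = 2
A(P) = 9 + P² (A(P) = P*P + 3*(1 - 2*(4 - 5)) = P² + 3*(1 - 2*(-1)) = P² + 3*(1 + 2) = P² + 3*3 = P² + 9 = 9 + P²)
(q(2, -3)*A(-1*(-4)))*(5 + 1) = (2*(9 + (-1*(-4))²))*(5 + 1) = (2*(9 + 4²))*6 = (2*(9 + 16))*6 = (2*25)*6 = 50*6 = 300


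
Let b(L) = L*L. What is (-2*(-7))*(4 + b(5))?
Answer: 406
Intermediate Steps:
b(L) = L²
(-2*(-7))*(4 + b(5)) = (-2*(-7))*(4 + 5²) = 14*(4 + 25) = 14*29 = 406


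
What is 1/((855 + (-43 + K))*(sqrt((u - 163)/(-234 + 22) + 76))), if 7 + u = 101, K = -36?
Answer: sqrt(857593)/6278228 ≈ 0.00014750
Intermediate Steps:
u = 94 (u = -7 + 101 = 94)
1/((855 + (-43 + K))*(sqrt((u - 163)/(-234 + 22) + 76))) = 1/((855 + (-43 - 36))*(sqrt((94 - 163)/(-234 + 22) + 76))) = 1/((855 - 79)*(sqrt(-69/(-212) + 76))) = 1/(776*(sqrt(-69*(-1/212) + 76))) = 1/(776*(sqrt(69/212 + 76))) = 1/(776*(sqrt(16181/212))) = 1/(776*((sqrt(857593)/106))) = (2*sqrt(857593)/16181)/776 = sqrt(857593)/6278228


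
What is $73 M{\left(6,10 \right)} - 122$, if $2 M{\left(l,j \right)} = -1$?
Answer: $- \frac{317}{2} \approx -158.5$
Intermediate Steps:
$M{\left(l,j \right)} = - \frac{1}{2}$ ($M{\left(l,j \right)} = \frac{1}{2} \left(-1\right) = - \frac{1}{2}$)
$73 M{\left(6,10 \right)} - 122 = 73 \left(- \frac{1}{2}\right) - 122 = - \frac{73}{2} - 122 = - \frac{317}{2}$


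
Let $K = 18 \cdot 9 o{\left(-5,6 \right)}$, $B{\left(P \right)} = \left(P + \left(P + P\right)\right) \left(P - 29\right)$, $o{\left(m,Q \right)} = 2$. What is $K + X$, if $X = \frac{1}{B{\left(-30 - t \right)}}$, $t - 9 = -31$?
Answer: $\frac{287713}{888} \approx 324.0$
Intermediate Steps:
$t = -22$ ($t = 9 - 31 = -22$)
$B{\left(P \right)} = 3 P \left(-29 + P\right)$ ($B{\left(P \right)} = \left(P + 2 P\right) \left(-29 + P\right) = 3 P \left(-29 + P\right)$)
$X = \frac{1}{888}$ ($X = \frac{1}{3 \left(-30 - -22\right) \left(-29 - 8\right)} = \frac{1}{3 \left(-30 + 22\right) \left(-29 + \left(-30 + 22\right)\right)} = \frac{1}{3 \left(-8\right) \left(-29 - 8\right)} = \frac{1}{3 \left(-8\right) \left(-37\right)} = \frac{1}{888} \approx 0.0011261$)
$K = 324$ ($K = 18 \cdot 9 \cdot 2 = 162 \cdot 2 = 324$)
$K + X = 324 + \frac{1}{888} = \frac{287713}{888}$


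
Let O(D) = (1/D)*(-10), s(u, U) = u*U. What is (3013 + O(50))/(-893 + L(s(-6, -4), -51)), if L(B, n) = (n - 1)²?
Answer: 15064/9055 ≈ 1.6636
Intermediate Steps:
s(u, U) = U*u
L(B, n) = (-1 + n)²
O(D) = -10/D
(3013 + O(50))/(-893 + L(s(-6, -4), -51)) = (3013 - 10/50)/(-893 + (-1 - 51)²) = (3013 - 10*1/50)/(-893 + (-52)²) = (3013 - ⅕)/(-893 + 2704) = (15064/5)/1811 = (15064/5)*(1/1811) = 15064/9055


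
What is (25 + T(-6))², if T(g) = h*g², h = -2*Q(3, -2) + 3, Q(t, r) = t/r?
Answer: 58081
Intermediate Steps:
h = 6 (h = -6/(-2) + 3 = -6*(-1)/2 + 3 = -2*(-3/2) + 3 = 3 + 3 = 6)
T(g) = 6*g²
(25 + T(-6))² = (25 + 6*(-6)²)² = (25 + 6*36)² = (25 + 216)² = 241² = 58081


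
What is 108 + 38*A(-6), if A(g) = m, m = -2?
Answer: 32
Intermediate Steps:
A(g) = -2
108 + 38*A(-6) = 108 + 38*(-2) = 108 - 76 = 32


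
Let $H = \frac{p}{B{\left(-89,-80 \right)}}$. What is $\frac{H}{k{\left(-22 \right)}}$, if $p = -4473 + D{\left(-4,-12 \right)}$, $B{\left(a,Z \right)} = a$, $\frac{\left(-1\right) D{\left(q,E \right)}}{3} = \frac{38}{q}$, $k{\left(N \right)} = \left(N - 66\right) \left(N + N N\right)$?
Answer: $- \frac{2963}{2412256} \approx -0.0012283$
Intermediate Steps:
$k{\left(N \right)} = \left(-66 + N\right) \left(N + N^{2}\right)$
$D{\left(q,E \right)} = - \frac{114}{q}$ ($D{\left(q,E \right)} = - 3 \frac{38}{q} = - \frac{114}{q}$)
$p = - \frac{8889}{2}$ ($p = -4473 - \frac{114}{-4} = -4473 - - \frac{57}{2} = -4473 + \frac{57}{2} = - \frac{8889}{2} \approx -4444.5$)
$H = \frac{8889}{178}$ ($H = - \frac{8889}{2 \left(-89\right)} = \left(- \frac{8889}{2}\right) \left(- \frac{1}{89}\right) = \frac{8889}{178} \approx 49.938$)
$\frac{H}{k{\left(-22 \right)}} = \frac{8889}{178 \left(- 22 \left(-66 + \left(-22\right)^{2} - -1430\right)\right)} = \frac{8889}{178 \left(- 22 \left(-66 + 484 + 1430\right)\right)} = \frac{8889}{178 \left(\left(-22\right) 1848\right)} = \frac{8889}{178 \left(-40656\right)} = \frac{8889}{178} \left(- \frac{1}{40656}\right) = - \frac{2963}{2412256}$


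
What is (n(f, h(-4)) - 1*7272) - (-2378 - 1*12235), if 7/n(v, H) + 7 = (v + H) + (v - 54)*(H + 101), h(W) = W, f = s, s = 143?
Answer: 64343872/8765 ≈ 7341.0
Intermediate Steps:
f = 143
n(v, H) = 7/(-7 + H + v + (-54 + v)*(101 + H)) (n(v, H) = 7/(-7 + ((v + H) + (v - 54)*(H + 101))) = 7/(-7 + ((H + v) + (-54 + v)*(101 + H))) = 7/(-7 + (H + v + (-54 + v)*(101 + H))) = 7/(-7 + H + v + (-54 + v)*(101 + H)))
(n(f, h(-4)) - 1*7272) - (-2378 - 1*12235) = (7/(-5461 - 53*(-4) + 102*143 - 4*143) - 1*7272) - (-2378 - 1*12235) = (7/(-5461 + 212 + 14586 - 572) - 7272) - (-2378 - 12235) = (7/8765 - 7272) - 1*(-14613) = (7*(1/8765) - 7272) + 14613 = (7/8765 - 7272) + 14613 = -63739073/8765 + 14613 = 64343872/8765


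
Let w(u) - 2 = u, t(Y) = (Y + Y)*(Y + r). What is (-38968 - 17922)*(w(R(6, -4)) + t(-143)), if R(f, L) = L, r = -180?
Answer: -5255270640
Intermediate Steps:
t(Y) = 2*Y*(-180 + Y) (t(Y) = (Y + Y)*(Y - 180) = (2*Y)*(-180 + Y) = 2*Y*(-180 + Y))
w(u) = 2 + u
(-38968 - 17922)*(w(R(6, -4)) + t(-143)) = (-38968 - 17922)*((2 - 4) + 2*(-143)*(-180 - 143)) = -56890*(-2 + 2*(-143)*(-323)) = -56890*(-2 + 92378) = -56890*92376 = -5255270640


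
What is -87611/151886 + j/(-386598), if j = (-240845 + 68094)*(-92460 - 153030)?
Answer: -1073552169902753/9786470638 ≈ -1.0970e+5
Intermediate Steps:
j = 42408642990 (j = -172751*(-245490) = 42408642990)
-87611/151886 + j/(-386598) = -87611/151886 + 42408642990/(-386598) = -87611*1/151886 + 42408642990*(-1/386598) = -87611/151886 - 7068107165/64433 = -1073552169902753/9786470638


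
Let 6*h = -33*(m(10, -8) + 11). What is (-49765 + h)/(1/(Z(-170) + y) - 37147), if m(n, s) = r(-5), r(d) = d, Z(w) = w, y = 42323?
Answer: 1049567547/782928745 ≈ 1.3406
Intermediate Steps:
m(n, s) = -5
h = -33 (h = (-33*(-5 + 11))/6 = (-33*6)/6 = (⅙)*(-198) = -33)
(-49765 + h)/(1/(Z(-170) + y) - 37147) = (-49765 - 33)/(1/(-170 + 42323) - 37147) = -49798/(1/42153 - 37147) = -49798/(-1565857490/42153) = -49798*(-42153/1565857490) = 1049567547/782928745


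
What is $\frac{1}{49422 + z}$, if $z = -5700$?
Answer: $\frac{1}{43722} \approx 2.2872 \cdot 10^{-5}$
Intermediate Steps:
$\frac{1}{49422 + z} = \frac{1}{49422 - 5700} = \frac{1}{43722}$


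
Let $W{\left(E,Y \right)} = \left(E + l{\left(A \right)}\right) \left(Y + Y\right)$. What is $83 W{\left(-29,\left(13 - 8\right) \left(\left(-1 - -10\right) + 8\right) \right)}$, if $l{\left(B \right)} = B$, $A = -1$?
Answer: $-423300$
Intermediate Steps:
$W{\left(E,Y \right)} = 2 Y \left(-1 + E\right)$ ($W{\left(E,Y \right)} = \left(E - 1\right) \left(Y + Y\right) = \left(-1 + E\right) 2 Y = 2 Y \left(-1 + E\right)$)
$83 W{\left(-29,\left(13 - 8\right) \left(\left(-1 - -10\right) + 8\right) \right)} = 83 \cdot 2 \left(13 - 8\right) \left(\left(-1 - -10\right) + 8\right) \left(-1 - 29\right) = 83 \cdot 2 \cdot 5 \left(\left(-1 + 10\right) + 8\right) \left(-30\right) = 83 \cdot 2 \cdot 5 \left(9 + 8\right) \left(-30\right) = 83 \cdot 2 \cdot 5 \cdot 17 \left(-30\right) = 83 \cdot 2 \cdot 85 \left(-30\right) = 83 \left(-5100\right) = -423300$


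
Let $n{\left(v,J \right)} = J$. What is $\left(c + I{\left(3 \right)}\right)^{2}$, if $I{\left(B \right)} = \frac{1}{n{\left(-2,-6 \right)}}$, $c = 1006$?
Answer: $\frac{36421225}{36} \approx 1.0117 \cdot 10^{6}$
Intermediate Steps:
$I{\left(B \right)} = - \frac{1}{6}$ ($I{\left(B \right)} = \frac{1}{-6} = - \frac{1}{6}$)
$\left(c + I{\left(3 \right)}\right)^{2} = \left(1006 - \frac{1}{6}\right)^{2} = \left(\frac{6035}{6}\right)^{2} = \frac{36421225}{36}$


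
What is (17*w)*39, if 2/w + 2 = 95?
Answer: 442/31 ≈ 14.258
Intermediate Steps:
w = 2/93 (w = 2/(-2 + 95) = 2/93 ≈ 0.021505)
(17*w)*39 = (17*(2/93))*39 = (34/93)*39 = 442/31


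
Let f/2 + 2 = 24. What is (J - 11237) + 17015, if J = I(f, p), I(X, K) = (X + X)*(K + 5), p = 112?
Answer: 16074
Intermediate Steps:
f = 44 (f = -4 + 2*24 = -4 + 48 = 44)
I(X, K) = 2*X*(5 + K) (I(X, K) = (2*X)*(5 + K) = 2*X*(5 + K))
J = 10296 (J = 2*44*(5 + 112) = 2*44*117 = 10296)
(J - 11237) + 17015 = (10296 - 11237) + 17015 = -941 + 17015 = 16074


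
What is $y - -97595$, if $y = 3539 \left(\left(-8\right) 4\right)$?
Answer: $-15653$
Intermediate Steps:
$y = -113248$ ($y = 3539 \left(-32\right) = -113248$)
$y - -97595 = -113248 - -97595 = -113248 + 97595 = -15653$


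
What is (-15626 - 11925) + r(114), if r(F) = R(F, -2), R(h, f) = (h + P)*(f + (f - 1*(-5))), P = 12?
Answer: -27425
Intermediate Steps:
R(h, f) = (5 + 2*f)*(12 + h) (R(h, f) = (h + 12)*(f + (f - 1*(-5))) = (12 + h)*(f + (f + 5)) = (12 + h)*(f + (5 + f)) = (12 + h)*(5 + 2*f) = (5 + 2*f)*(12 + h))
r(F) = 12 + F (r(F) = 60 + 5*F + 24*(-2) + 2*(-2)*F = 60 + 5*F - 48 - 4*F = 12 + F)
(-15626 - 11925) + r(114) = (-15626 - 11925) + (12 + 114) = -27551 + 126 = -27425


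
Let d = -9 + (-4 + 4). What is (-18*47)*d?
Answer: 7614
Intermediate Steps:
d = -9 (d = -9 + 0 = -9)
(-18*47)*d = -18*47*(-9) = -846*(-9) = 7614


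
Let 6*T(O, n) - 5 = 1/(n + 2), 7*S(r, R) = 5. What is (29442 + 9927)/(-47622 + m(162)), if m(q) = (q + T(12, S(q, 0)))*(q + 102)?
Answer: -249337/29246 ≈ -8.5255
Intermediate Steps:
S(r, R) = 5/7 (S(r, R) = (⅐)*5 = 5/7)
T(O, n) = ⅚ + 1/(6*(2 + n)) (T(O, n) = ⅚ + 1/(6*(n + 2)) = ⅚ + 1/(6*(2 + n)))
m(q) = (102 + q)*(17/19 + q) (m(q) = (q + (11 + 5*(5/7))/(6*(2 + 5/7)))*(q + 102) = (q + (11 + 25/7)/(6*(19/7)))*(102 + q) = (q + (⅙)*(7/19)*(102/7))*(102 + q) = (q + 17/19)*(102 + q) = (17/19 + q)*(102 + q) = (102 + q)*(17/19 + q))
(29442 + 9927)/(-47622 + m(162)) = (29442 + 9927)/(-47622 + (1734/19 + 162² + (1955/19)*162)) = 39369/(-47622 + (1734/19 + 26244 + 316710/19)) = 39369/(-47622 + 817080/19) = 39369/(-87738/19) = 39369*(-19/87738) = -249337/29246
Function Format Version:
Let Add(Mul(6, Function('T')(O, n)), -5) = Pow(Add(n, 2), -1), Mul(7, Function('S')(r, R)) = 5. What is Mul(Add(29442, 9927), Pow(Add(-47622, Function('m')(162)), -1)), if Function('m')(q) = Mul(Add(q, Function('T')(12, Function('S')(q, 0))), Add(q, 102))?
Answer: Rational(-249337, 29246) ≈ -8.5255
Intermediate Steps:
Function('S')(r, R) = Rational(5, 7) (Function('S')(r, R) = Mul(Rational(1, 7), 5) = Rational(5, 7))
Function('T')(O, n) = Add(Rational(5, 6), Mul(Rational(1, 6), Pow(Add(2, n), -1))) (Function('T')(O, n) = Add(Rational(5, 6), Mul(Rational(1, 6), Pow(Add(n, 2), -1))) = Add(Rational(5, 6), Mul(Rational(1, 6), Pow(Add(2, n), -1))))
Function('m')(q) = Mul(Add(102, q), Add(Rational(17, 19), q)) (Function('m')(q) = Mul(Add(q, Mul(Rational(1, 6), Pow(Add(2, Rational(5, 7)), -1), Add(11, Mul(5, Rational(5, 7))))), Add(q, 102)) = Mul(Add(q, Mul(Rational(1, 6), Pow(Rational(19, 7), -1), Add(11, Rational(25, 7)))), Add(102, q)) = Mul(Add(q, Mul(Rational(1, 6), Rational(7, 19), Rational(102, 7))), Add(102, q)) = Mul(Add(q, Rational(17, 19)), Add(102, q)) = Mul(Add(Rational(17, 19), q), Add(102, q)) = Mul(Add(102, q), Add(Rational(17, 19), q)))
Mul(Add(29442, 9927), Pow(Add(-47622, Function('m')(162)), -1)) = Mul(Add(29442, 9927), Pow(Add(-47622, Add(Rational(1734, 19), Pow(162, 2), Mul(Rational(1955, 19), 162))), -1)) = Mul(39369, Pow(Add(-47622, Add(Rational(1734, 19), 26244, Rational(316710, 19))), -1)) = Mul(39369, Pow(Add(-47622, Rational(817080, 19)), -1)) = Mul(39369, Pow(Rational(-87738, 19), -1)) = Mul(39369, Rational(-19, 87738)) = Rational(-249337, 29246)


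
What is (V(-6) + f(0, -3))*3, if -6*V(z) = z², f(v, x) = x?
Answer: -27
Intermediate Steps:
V(z) = -z²/6
(V(-6) + f(0, -3))*3 = (-⅙*(-6)² - 3)*3 = (-⅙*36 - 3)*3 = (-6 - 3)*3 = -9*3 = -27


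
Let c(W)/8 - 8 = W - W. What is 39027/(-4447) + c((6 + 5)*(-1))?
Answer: 245581/4447 ≈ 55.224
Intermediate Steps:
c(W) = 64 (c(W) = 64 + 8*(W - W) = 64 + 8*0 = 64 + 0 = 64)
39027/(-4447) + c((6 + 5)*(-1)) = 39027/(-4447) + 64 = 39027*(-1/4447) + 64 = -39027/4447 + 64 = 245581/4447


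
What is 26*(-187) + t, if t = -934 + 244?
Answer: -5552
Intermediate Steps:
t = -690
26*(-187) + t = 26*(-187) - 690 = -4862 - 690 = -5552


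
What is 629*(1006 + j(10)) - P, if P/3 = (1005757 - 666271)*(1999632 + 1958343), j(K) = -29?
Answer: -4031030688017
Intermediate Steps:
P = 4031031302550 (P = 3*((1005757 - 666271)*(1999632 + 1958343)) = 3*(339486*3957975) = 3*1343677100850 = 4031031302550)
629*(1006 + j(10)) - P = 629*(1006 - 29) - 1*4031031302550 = 629*977 - 4031031302550 = 614533 - 4031031302550 = -4031030688017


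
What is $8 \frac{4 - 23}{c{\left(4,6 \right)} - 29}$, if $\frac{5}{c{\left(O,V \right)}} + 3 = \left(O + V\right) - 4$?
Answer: $\frac{228}{41} \approx 5.561$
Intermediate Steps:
$c{\left(O,V \right)} = \frac{5}{-7 + O + V}$ ($c{\left(O,V \right)} = \frac{5}{-3 - \left(4 - O - V\right)} = \frac{5}{-3 + \left(-4 + O + V\right)} = \frac{5}{-7 + O + V}$)
$8 \frac{4 - 23}{c{\left(4,6 \right)} - 29} = 8 \frac{4 - 23}{\frac{5}{-7 + 4 + 6} - 29} = 8 \left(- \frac{19}{\frac{5}{3} - 29}\right) = 8 \left(- \frac{19}{- \frac{82}{3}}\right) = 8 \left(\left(-19\right) \left(- \frac{3}{82}\right)\right) = 8 \cdot \frac{57}{82} = \frac{228}{41}$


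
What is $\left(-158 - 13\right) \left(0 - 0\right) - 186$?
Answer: $-186$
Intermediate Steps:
$\left(-158 - 13\right) \left(0 - 0\right) - 186 = \left(-158 - 13\right) \left(0 + 0\right) - 186 = \left(-171\right) 0 - 186 = 0 - 186 = -186$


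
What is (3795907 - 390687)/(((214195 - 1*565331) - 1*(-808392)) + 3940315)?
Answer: 3405220/4397571 ≈ 0.77434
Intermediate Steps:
(3795907 - 390687)/(((214195 - 1*565331) - 1*(-808392)) + 3940315) = 3405220/(((214195 - 565331) + 808392) + 3940315) = 3405220/((-351136 + 808392) + 3940315) = 3405220/(457256 + 3940315) = 3405220/4397571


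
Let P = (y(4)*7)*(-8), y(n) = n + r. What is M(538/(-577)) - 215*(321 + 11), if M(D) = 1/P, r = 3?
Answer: -27980961/392 ≈ -71380.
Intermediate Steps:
y(n) = 3 + n (y(n) = n + 3 = 3 + n)
P = -392 (P = ((3 + 4)*7)*(-8) = (7*7)*(-8) = 49*(-8) = -392)
M(D) = -1/392 (M(D) = 1/(-392) = -1/392)
M(538/(-577)) - 215*(321 + 11) = -1/392 - 215*(321 + 11) = -1/392 - 215*332 = -1/392 - 1*71380 = -1/392 - 71380 = -27980961/392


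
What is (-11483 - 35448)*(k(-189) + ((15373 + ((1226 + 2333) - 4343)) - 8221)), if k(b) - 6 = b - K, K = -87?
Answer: -294351232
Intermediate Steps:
k(b) = 93 + b (k(b) = 6 + (b - 1*(-87)) = 6 + (b + 87) = 6 + (87 + b) = 93 + b)
(-11483 - 35448)*(k(-189) + ((15373 + ((1226 + 2333) - 4343)) - 8221)) = (-11483 - 35448)*((93 - 189) + ((15373 + ((1226 + 2333) - 4343)) - 8221)) = -46931*(-96 + ((15373 + (3559 - 4343)) - 8221)) = -46931*(-96 + ((15373 - 784) - 8221)) = -46931*(-96 + (14589 - 8221)) = -46931*(-96 + 6368) = -46931*6272 = -294351232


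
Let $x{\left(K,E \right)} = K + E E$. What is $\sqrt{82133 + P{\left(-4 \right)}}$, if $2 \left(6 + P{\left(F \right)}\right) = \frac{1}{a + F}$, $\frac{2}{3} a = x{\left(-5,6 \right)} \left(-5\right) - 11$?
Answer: $\frac{\sqrt{21027468066}}{506} \approx 286.58$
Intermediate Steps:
$x{\left(K,E \right)} = K + E^{2}$
$a = -249$ ($a = \frac{3 \left(\left(-5 + 6^{2}\right) \left(-5\right) - 11\right)}{2} = \frac{3 \left(\left(-5 + 36\right) \left(-5\right) - 11\right)}{2} = \frac{3 \left(31 \left(-5\right) - 11\right)}{2} = \frac{3 \left(-155 - 11\right)}{2} = \frac{3}{2} \left(-166\right) = -249$)
$P{\left(F \right)} = -6 + \frac{1}{2 \left(-249 + F\right)}$
$\sqrt{82133 + P{\left(-4 \right)}} = \sqrt{82133 + \frac{-2989 + 12 \left(-4\right)}{2 \left(249 - -4\right)}} = \sqrt{82133 + \frac{-2989 - 48}{2 \left(249 + 4\right)}} = \sqrt{82133 + \frac{1}{2} \cdot \frac{1}{253} \left(-3037\right)} = \sqrt{82133 - \frac{3037}{506}} = \sqrt{\frac{41556261}{506}} = \frac{\sqrt{21027468066}}{506}$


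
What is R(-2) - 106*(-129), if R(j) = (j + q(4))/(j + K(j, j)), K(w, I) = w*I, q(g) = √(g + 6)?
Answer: 13673 + √10/2 ≈ 13675.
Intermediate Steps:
q(g) = √(6 + g)
K(w, I) = I*w
R(j) = (j + √10)/(j + j²) (R(j) = (j + √(6 + 4))/(j + j*j) = (j + √10)/(j + j²))
R(-2) - 106*(-129) = (-2 + √10)/((-2)*(1 - 2)) - 106*(-129) = -½*(-2 + √10)/(-1) + 13674 = -½*(-1)*(-2 + √10) + 13674 = (-1 + √10/2) + 13674 = 13673 + √10/2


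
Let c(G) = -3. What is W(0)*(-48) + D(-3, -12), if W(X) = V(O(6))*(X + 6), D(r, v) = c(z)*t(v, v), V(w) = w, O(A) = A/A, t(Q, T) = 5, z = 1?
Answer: -303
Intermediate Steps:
O(A) = 1
D(r, v) = -15 (D(r, v) = -3*5 = -15)
W(X) = 6 + X (W(X) = 1*(X + 6) = 1*(6 + X) = 6 + X)
W(0)*(-48) + D(-3, -12) = (6 + 0)*(-48) - 15 = 6*(-48) - 15 = -288 - 15 = -303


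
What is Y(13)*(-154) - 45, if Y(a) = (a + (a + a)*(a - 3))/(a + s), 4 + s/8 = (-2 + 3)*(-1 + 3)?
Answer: 13969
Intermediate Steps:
s = -16 (s = -32 + 8*((-2 + 3)*(-1 + 3)) = -32 + 8*(1*2) = -32 + 8*2 = -32 + 16 = -16)
Y(a) = (a + 2*a*(-3 + a))/(-16 + a) (Y(a) = (a + (a + a)*(a - 3))/(a - 16) = (a + (2*a)*(-3 + a))/(-16 + a) = (a + 2*a*(-3 + a))/(-16 + a))
Y(13)*(-154) - 45 = (13*(-5 + 2*13)/(-16 + 13))*(-154) - 45 = (13*(-5 + 26)/(-3))*(-154) - 45 = (13*(-⅓)*21)*(-154) - 45 = -91*(-154) - 45 = 14014 - 45 = 13969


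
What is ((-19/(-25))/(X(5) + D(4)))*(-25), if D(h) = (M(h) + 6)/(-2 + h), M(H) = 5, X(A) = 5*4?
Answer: -38/51 ≈ -0.74510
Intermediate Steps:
X(A) = 20
D(h) = 11/(-2 + h) (D(h) = (5 + 6)/(-2 + h) = 11/(-2 + h))
((-19/(-25))/(X(5) + D(4)))*(-25) = ((-19/(-25))/(20 + 11/(-2 + 4)))*(-25) = ((-19*(-1/25))/(20 + 11/2))*(-25) = (19/(25*(20 + 11*(½))))*(-25) = (19/(25*(20 + 11/2)))*(-25) = (19/(25*(51/2)))*(-25) = ((19/25)*(2/51))*(-25) = (38/1275)*(-25) = -38/51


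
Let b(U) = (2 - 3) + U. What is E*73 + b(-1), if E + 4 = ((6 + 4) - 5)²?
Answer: 1531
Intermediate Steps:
b(U) = -1 + U
E = 21 (E = -4 + ((6 + 4) - 5)² = -4 + (10 - 5)² = -4 + 5² = -4 + 25 = 21)
E*73 + b(-1) = 21*73 + (-1 - 1) = 1533 - 2 = 1531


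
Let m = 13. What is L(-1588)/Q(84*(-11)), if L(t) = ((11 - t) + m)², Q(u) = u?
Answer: -649636/231 ≈ -2812.3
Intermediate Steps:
L(t) = (24 - t)² (L(t) = ((11 - t) + 13)² = (24 - t)²)
L(-1588)/Q(84*(-11)) = (24 - 1*(-1588))²/((84*(-11))) = (24 + 1588)²/(-924) = 1612²*(-1/924) = 2598544*(-1/924) = -649636/231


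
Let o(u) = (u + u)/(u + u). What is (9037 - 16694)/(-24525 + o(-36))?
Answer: 7657/24524 ≈ 0.31222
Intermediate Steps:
o(u) = 1 (o(u) = (2*u)/((2*u)) = (2*u)*(1/(2*u)) = 1)
(9037 - 16694)/(-24525 + o(-36)) = (9037 - 16694)/(-24525 + 1) = -7657/(-24524) = -7657*(-1/24524) = 7657/24524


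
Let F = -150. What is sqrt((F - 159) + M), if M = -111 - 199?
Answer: I*sqrt(619) ≈ 24.88*I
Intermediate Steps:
M = -310
sqrt((F - 159) + M) = sqrt((-150 - 159) - 310) = sqrt(-309 - 310) = sqrt(-619) = I*sqrt(619)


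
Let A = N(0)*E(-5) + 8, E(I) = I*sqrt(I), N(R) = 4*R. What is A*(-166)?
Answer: -1328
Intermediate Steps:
E(I) = I**(3/2)
A = 8 (A = (4*0)*(-5)**(3/2) + 8 = 0*(-5*I*sqrt(5)) + 8 = 0 + 8 = 8)
A*(-166) = 8*(-166) = -1328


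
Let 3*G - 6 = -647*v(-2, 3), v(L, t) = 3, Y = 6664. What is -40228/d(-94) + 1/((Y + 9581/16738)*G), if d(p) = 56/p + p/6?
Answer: 408115531742316746/164983162352805 ≈ 2473.7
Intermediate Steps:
d(p) = 56/p + p/6 (d(p) = 56/p + p*(1/6) = 56/p + p/6)
G = -645 (G = 2 + (-647*3)/3 = 2 + (1/3)*(-1941) = 2 - 647 = -645)
-40228/d(-94) + 1/((Y + 9581/16738)*G) = -40228/(56/(-94) + (1/6)*(-94)) + 1/((6664 + 9581/16738)*(-645)) = -40228/(56*(-1/94) - 47/3) - 1/645/(6664 + 9581*(1/16738)) = -40228/(-28/47 - 47/3) - 1/645/(6664 + 9581/16738) = -40228/(-2293/141) - 1/645/(111551613/16738) = -40228*(-141/2293) + (16738/111551613)*(-1/645) = 5672148/2293 - 16738/71950790385 = 408115531742316746/164983162352805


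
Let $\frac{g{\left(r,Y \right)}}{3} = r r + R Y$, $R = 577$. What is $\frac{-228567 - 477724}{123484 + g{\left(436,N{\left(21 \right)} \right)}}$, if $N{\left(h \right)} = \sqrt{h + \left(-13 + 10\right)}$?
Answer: $- \frac{245002459826}{240632826743} + \frac{3667769163 \sqrt{2}}{481265653486} \approx -1.0074$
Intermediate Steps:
$N{\left(h \right)} = \sqrt{-3 + h}$ ($N{\left(h \right)} = \sqrt{h - 3} = \sqrt{-3 + h}$)
$g{\left(r,Y \right)} = 3 r^{2} + 1731 Y$ ($g{\left(r,Y \right)} = 3 \left(r r + 577 Y\right) = 3 \left(r^{2} + 577 Y\right) = 3 r^{2} + 1731 Y$)
$\frac{-228567 - 477724}{123484 + g{\left(436,N{\left(21 \right)} \right)}} = \frac{-228567 - 477724}{123484 + \left(3 \cdot 436^{2} + 1731 \sqrt{-3 + 21}\right)} = - \frac{706291}{123484 + \left(3 \cdot 190096 + 1731 \sqrt{18}\right)} = - \frac{706291}{123484 + \left(570288 + 1731 \cdot 3 \sqrt{2}\right)} = - \frac{706291}{123484 + \left(570288 + 5193 \sqrt{2}\right)} = - \frac{706291}{693772 + 5193 \sqrt{2}}$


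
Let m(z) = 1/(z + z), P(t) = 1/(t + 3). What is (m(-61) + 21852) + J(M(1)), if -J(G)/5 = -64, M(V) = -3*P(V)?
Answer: 2704983/122 ≈ 22172.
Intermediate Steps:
P(t) = 1/(3 + t)
m(z) = 1/(2*z)
M(V) = -3/(3 + V)
J(G) = 320 (J(G) = -5*(-64) = 320)
(m(-61) + 21852) + J(M(1)) = ((½)/(-61) + 21852) + 320 = ((½)*(-1/61) + 21852) + 320 = (-1/122 + 21852) + 320 = 2665943/122 + 320 = 2704983/122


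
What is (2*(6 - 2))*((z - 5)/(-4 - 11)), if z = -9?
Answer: 112/15 ≈ 7.4667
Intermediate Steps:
(2*(6 - 2))*((z - 5)/(-4 - 11)) = (2*(6 - 2))*((-9 - 5)/(-4 - 11)) = (2*4)*(-14/(-15)) = 8*(-14*(-1/15)) = 8*(14/15) = 112/15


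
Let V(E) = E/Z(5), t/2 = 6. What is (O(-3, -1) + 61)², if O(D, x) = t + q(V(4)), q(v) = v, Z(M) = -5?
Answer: 130321/25 ≈ 5212.8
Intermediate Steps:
t = 12 (t = 2*6 = 12)
V(E) = -E/5 (V(E) = E/(-5) = E*(-⅕) = -E/5)
O(D, x) = 56/5 (O(D, x) = 12 - ⅕*4 = 12 - ⅘ = 56/5)
(O(-3, -1) + 61)² = (56/5 + 61)² = (361/5)² = 130321/25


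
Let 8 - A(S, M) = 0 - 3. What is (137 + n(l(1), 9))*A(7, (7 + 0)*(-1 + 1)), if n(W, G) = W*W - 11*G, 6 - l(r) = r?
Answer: 693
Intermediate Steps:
l(r) = 6 - r
n(W, G) = W**2 - 11*G
A(S, M) = 11 (A(S, M) = 8 - (0 - 3) = 8 - 1*(-3) = 8 + 3 = 11)
(137 + n(l(1), 9))*A(7, (7 + 0)*(-1 + 1)) = (137 + ((6 - 1*1)**2 - 11*9))*11 = (137 + ((6 - 1)**2 - 99))*11 = (137 + (5**2 - 99))*11 = (137 + (25 - 99))*11 = (137 - 74)*11 = 63*11 = 693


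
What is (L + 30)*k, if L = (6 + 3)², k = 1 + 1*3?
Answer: 444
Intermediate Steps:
k = 4 (k = 1 + 3 = 4)
L = 81 (L = 9² = 81)
(L + 30)*k = (81 + 30)*4 = 111*4 = 444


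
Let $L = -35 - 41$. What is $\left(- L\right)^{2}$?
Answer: $5776$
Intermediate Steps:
$L = -76$ ($L = -35 - 41 = -76$)
$\left(- L\right)^{2} = \left(\left(-1\right) \left(-76\right)\right)^{2} = 76^{2} = 5776$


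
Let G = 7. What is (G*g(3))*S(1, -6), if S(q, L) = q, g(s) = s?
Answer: 21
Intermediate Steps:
(G*g(3))*S(1, -6) = (7*3)*1 = 21*1 = 21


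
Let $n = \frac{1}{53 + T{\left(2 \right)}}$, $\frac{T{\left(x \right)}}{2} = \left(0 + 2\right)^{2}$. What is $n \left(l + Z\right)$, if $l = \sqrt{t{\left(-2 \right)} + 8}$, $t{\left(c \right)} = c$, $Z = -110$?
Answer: $- \frac{110}{61} + \frac{\sqrt{6}}{61} \approx -1.7631$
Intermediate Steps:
$l = \sqrt{6}$ ($l = \sqrt{-2 + 8} = \sqrt{6} \approx 2.4495$)
$T{\left(x \right)} = 8$ ($T{\left(x \right)} = 2 \left(0 + 2\right)^{2} = 2 \cdot 2^{2} = 2 \cdot 4 = 8$)
$n = \frac{1}{61}$ ($n = \frac{1}{53 + 8} = \frac{1}{61} \approx 0.016393$)
$n \left(l + Z\right) = \frac{\sqrt{6} - 110}{61} = \frac{-110 + \sqrt{6}}{61} = - \frac{110}{61} + \frac{\sqrt{6}}{61}$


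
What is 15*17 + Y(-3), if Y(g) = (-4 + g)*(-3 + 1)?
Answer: 269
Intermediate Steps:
Y(g) = 8 - 2*g (Y(g) = (-4 + g)*(-2) = 8 - 2*g)
15*17 + Y(-3) = 15*17 + (8 - 2*(-3)) = 255 + (8 + 6) = 255 + 14 = 269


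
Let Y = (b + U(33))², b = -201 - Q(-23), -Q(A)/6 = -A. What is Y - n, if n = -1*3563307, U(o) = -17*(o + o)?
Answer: 4967532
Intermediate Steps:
Q(A) = 6*A (Q(A) = -(-6)*A = 6*A)
b = -63 (b = -201 - 6*(-23) = -201 - 1*(-138) = -201 + 138 = -63)
U(o) = -34*o
n = -3563307
Y = 1404225 (Y = (-63 - 34*33)² = (-63 - 1122)² = (-1185)² = 1404225)
Y - n = 1404225 - 1*(-3563307) = 1404225 + 3563307 = 4967532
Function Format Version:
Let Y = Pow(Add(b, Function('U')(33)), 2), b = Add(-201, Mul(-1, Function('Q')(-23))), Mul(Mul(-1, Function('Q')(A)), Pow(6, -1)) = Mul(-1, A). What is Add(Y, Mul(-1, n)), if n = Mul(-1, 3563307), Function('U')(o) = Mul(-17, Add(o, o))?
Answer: 4967532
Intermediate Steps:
Function('Q')(A) = Mul(6, A) (Function('Q')(A) = Mul(-6, Mul(-1, A)) = Mul(6, A))
b = -63 (b = Add(-201, Mul(-1, Mul(6, -23))) = Add(-201, Mul(-1, -138)) = Add(-201, 138) = -63)
Function('U')(o) = Mul(-34, o) (Function('U')(o) = Mul(-17, Mul(2, o)) = Mul(-34, o))
n = -3563307
Y = 1404225 (Y = Pow(Add(-63, Mul(-34, 33)), 2) = Pow(Add(-63, -1122), 2) = Pow(-1185, 2) = 1404225)
Add(Y, Mul(-1, n)) = Add(1404225, Mul(-1, -3563307)) = Add(1404225, 3563307) = 4967532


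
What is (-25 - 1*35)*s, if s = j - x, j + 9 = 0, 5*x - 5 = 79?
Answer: 1548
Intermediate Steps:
x = 84/5 (x = 1 + (⅕)*79 = 1 + 79/5 = 84/5 ≈ 16.800)
j = -9 (j = -9 + 0 = -9)
s = -129/5 (s = -9 - 1*84/5 = -9 - 84/5 = -129/5 ≈ -25.800)
(-25 - 1*35)*s = (-25 - 1*35)*(-129/5) = (-25 - 35)*(-129/5) = -60*(-129/5) = 1548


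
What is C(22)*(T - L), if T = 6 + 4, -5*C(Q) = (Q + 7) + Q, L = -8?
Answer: -918/5 ≈ -183.60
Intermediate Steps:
C(Q) = -7/5 - 2*Q/5 (C(Q) = -((Q + 7) + Q)/5 = -((7 + Q) + Q)/5 = -(7 + 2*Q)/5 = -7/5 - 2*Q/5)
T = 10
C(22)*(T - L) = (-7/5 - ⅖*22)*(10 - 1*(-8)) = (-7/5 - 44/5)*(10 + 8) = -51/5*18 = -918/5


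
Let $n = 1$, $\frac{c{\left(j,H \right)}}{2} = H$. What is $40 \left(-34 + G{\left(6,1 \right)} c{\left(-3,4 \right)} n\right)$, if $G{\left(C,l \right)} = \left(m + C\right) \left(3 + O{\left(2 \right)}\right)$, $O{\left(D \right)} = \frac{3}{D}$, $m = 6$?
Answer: $15920$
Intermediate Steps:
$c{\left(j,H \right)} = 2 H$
$G{\left(C,l \right)} = 27 + \frac{9 C}{2}$ ($G{\left(C,l \right)} = \left(6 + C\right) \left(3 + \frac{3}{2}\right) = \left(6 + C\right) \frac{9}{2} = 27 + \frac{9 C}{2}$)
$40 \left(-34 + G{\left(6,1 \right)} c{\left(-3,4 \right)} n\right) = 40 \left(-34 + \left(27 + \frac{9}{2} \cdot 6\right) 2 \cdot 4 \cdot 1\right) = 40 \left(-34 + \left(27 + 27\right) 8 \cdot 1\right) = 40 \left(-34 + 54 \cdot 8 \cdot 1\right) = 40 \left(-34 + 432 \cdot 1\right) = 40 \left(-34 + 432\right) = 40 \cdot 398 = 15920$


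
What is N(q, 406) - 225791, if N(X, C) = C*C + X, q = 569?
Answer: -60386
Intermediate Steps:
N(X, C) = X + C² (N(X, C) = C² + X = X + C²)
N(q, 406) - 225791 = (569 + 406²) - 225791 = (569 + 164836) - 225791 = 165405 - 225791 = -60386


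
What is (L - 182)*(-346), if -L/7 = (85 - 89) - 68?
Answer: -111412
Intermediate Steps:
L = 504 (L = -7*((85 - 89) - 68) = -7*(-4 - 68) = -7*(-72) = 504)
(L - 182)*(-346) = (504 - 182)*(-346) = 322*(-346) = -111412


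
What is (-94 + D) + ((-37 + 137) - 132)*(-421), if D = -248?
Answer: 13130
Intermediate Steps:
(-94 + D) + ((-37 + 137) - 132)*(-421) = (-94 - 248) + ((-37 + 137) - 132)*(-421) = -342 + (100 - 132)*(-421) = -342 - 32*(-421) = -342 + 13472 = 13130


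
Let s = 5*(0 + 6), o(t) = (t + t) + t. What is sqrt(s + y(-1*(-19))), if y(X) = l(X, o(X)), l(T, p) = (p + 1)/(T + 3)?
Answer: sqrt(3949)/11 ≈ 5.7128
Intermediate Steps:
o(t) = 3*t (o(t) = 2*t + t = 3*t)
l(T, p) = (1 + p)/(3 + T)
s = 30 (s = 5*6 = 30)
y(X) = (1 + 3*X)/(3 + X)
sqrt(s + y(-1*(-19))) = sqrt(30 + (1 + 3*(-1*(-19)))/(3 - 1*(-19))) = sqrt(30 + (1 + 3*19)/(3 + 19)) = sqrt(30 + (1 + 57)/22) = sqrt(30 + (1/22)*58) = sqrt(30 + 29/11) = sqrt(359/11) = sqrt(3949)/11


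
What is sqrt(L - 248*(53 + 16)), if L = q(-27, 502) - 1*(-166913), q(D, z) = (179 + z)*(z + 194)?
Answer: sqrt(623777) ≈ 789.80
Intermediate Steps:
q(D, z) = (179 + z)*(194 + z)
L = 640889 (L = (34726 + 502**2 + 373*502) - 1*(-166913) = (34726 + 252004 + 187246) + 166913 = 473976 + 166913 = 640889)
sqrt(L - 248*(53 + 16)) = sqrt(640889 - 248*(53 + 16)) = sqrt(640889 - 248*69) = sqrt(640889 - 17112) = sqrt(623777)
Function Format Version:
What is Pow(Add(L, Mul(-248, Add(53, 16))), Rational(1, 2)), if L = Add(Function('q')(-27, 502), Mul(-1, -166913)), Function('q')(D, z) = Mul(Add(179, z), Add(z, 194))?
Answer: Pow(623777, Rational(1, 2)) ≈ 789.80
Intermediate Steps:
Function('q')(D, z) = Mul(Add(179, z), Add(194, z))
L = 640889 (L = Add(Add(34726, Pow(502, 2), Mul(373, 502)), Mul(-1, -166913)) = Add(Add(34726, 252004, 187246), 166913) = Add(473976, 166913) = 640889)
Pow(Add(L, Mul(-248, Add(53, 16))), Rational(1, 2)) = Pow(Add(640889, Mul(-248, Add(53, 16))), Rational(1, 2)) = Pow(Add(640889, Mul(-248, 69)), Rational(1, 2)) = Pow(Add(640889, -17112), Rational(1, 2)) = Pow(623777, Rational(1, 2))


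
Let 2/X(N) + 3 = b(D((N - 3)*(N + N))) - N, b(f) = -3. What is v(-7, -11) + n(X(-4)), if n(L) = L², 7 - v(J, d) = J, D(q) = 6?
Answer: 15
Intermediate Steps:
v(J, d) = 7 - J
X(N) = 2/(-6 - N) (X(N) = 2/(-3 + (-3 - N)) = 2/(-6 - N))
v(-7, -11) + n(X(-4)) = (7 - 1*(-7)) + (-2/(6 - 4))² = (7 + 7) + (-2/2)² = 14 + (-2*½)² = 14 + (-1)² = 14 + 1 = 15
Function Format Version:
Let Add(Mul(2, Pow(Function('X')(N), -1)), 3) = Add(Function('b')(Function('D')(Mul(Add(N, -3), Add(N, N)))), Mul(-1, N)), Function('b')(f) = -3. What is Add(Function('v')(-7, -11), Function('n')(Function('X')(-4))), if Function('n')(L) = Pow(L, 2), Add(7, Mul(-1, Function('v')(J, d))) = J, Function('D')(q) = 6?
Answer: 15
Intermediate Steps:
Function('v')(J, d) = Add(7, Mul(-1, J))
Function('X')(N) = Mul(2, Pow(Add(-6, Mul(-1, N)), -1)) (Function('X')(N) = Mul(2, Pow(Add(-3, Add(-3, Mul(-1, N))), -1)) = Mul(2, Pow(Add(-6, Mul(-1, N)), -1)))
Add(Function('v')(-7, -11), Function('n')(Function('X')(-4))) = Add(Add(7, Mul(-1, -7)), Pow(Mul(-2, Pow(Add(6, -4), -1)), 2)) = Add(Add(7, 7), Pow(Mul(-2, Pow(2, -1)), 2)) = Add(14, Pow(Mul(-2, Rational(1, 2)), 2)) = Add(14, Pow(-1, 2)) = Add(14, 1) = 15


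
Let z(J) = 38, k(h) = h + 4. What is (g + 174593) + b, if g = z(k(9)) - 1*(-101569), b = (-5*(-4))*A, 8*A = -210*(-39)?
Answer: 296675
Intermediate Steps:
A = 4095/4 (A = (-210*(-39))/8 = (⅛)*8190 = 4095/4 ≈ 1023.8)
k(h) = 4 + h
b = 20475 (b = -5*(-4)*(4095/4) = 20*(4095/4) = 20475)
g = 101607 (g = 38 - 1*(-101569) = 38 + 101569 = 101607)
(g + 174593) + b = (101607 + 174593) + 20475 = 276200 + 20475 = 296675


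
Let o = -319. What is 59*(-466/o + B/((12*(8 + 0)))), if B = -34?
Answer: 999755/15312 ≈ 65.292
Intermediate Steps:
59*(-466/o + B/((12*(8 + 0)))) = 59*(-466/(-319) - 34*1/(12*(8 + 0))) = 59*(-466*(-1/319) - 34/(12*8)) = 59*(466/319 - 34/96) = 59*(466/319 - 34*1/96) = 59*(466/319 - 17/48) = 59*(16945/15312) = 999755/15312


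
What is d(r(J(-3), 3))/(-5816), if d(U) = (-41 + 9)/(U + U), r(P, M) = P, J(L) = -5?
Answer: -2/3635 ≈ -0.00055021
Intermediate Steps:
d(U) = -16/U (d(U) = -32*1/(2*U) = -16/U)
d(r(J(-3), 3))/(-5816) = -16/(-5)/(-5816) = -16*(-⅕)*(-1/5816) = (16/5)*(-1/5816) = -2/3635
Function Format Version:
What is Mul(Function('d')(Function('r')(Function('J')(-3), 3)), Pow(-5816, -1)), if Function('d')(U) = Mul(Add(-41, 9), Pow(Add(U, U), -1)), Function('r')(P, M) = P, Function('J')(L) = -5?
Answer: Rational(-2, 3635) ≈ -0.00055021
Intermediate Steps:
Function('d')(U) = Mul(-16, Pow(U, -1)) (Function('d')(U) = Mul(-32, Pow(Mul(2, U), -1)) = Mul(-32, Mul(Rational(1, 2), Pow(U, -1))) = Mul(-16, Pow(U, -1)))
Mul(Function('d')(Function('r')(Function('J')(-3), 3)), Pow(-5816, -1)) = Mul(Mul(-16, Pow(-5, -1)), Pow(-5816, -1)) = Mul(Mul(-16, Rational(-1, 5)), Rational(-1, 5816)) = Mul(Rational(16, 5), Rational(-1, 5816)) = Rational(-2, 3635)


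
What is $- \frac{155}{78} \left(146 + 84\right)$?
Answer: $- \frac{17825}{39} \approx -457.05$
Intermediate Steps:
$- \frac{155}{78} \left(146 + 84\right) = \left(-155\right) \frac{1}{78} \cdot 230 = \left(- \frac{155}{78}\right) 230 = - \frac{17825}{39}$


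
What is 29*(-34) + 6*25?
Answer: -836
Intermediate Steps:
29*(-34) + 6*25 = -986 + 150 = -836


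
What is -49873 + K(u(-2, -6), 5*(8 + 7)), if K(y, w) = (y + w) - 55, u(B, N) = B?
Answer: -49855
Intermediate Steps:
K(y, w) = -55 + w + y (K(y, w) = (w + y) - 55 = -55 + w + y)
-49873 + K(u(-2, -6), 5*(8 + 7)) = -49873 + (-55 + 5*(8 + 7) - 2) = -49873 + (-55 + 5*15 - 2) = -49873 + (-55 + 75 - 2) = -49873 + 18 = -49855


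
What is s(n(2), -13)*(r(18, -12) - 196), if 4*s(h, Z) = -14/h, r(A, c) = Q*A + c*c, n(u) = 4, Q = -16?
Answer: 595/2 ≈ 297.50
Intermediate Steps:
r(A, c) = c² - 16*A (r(A, c) = -16*A + c*c = -16*A + c² = c² - 16*A)
s(h, Z) = -7/(2*h) (s(h, Z) = (-14/h)/4 = -7/(2*h))
s(n(2), -13)*(r(18, -12) - 196) = (-7/2/4)*(((-12)² - 16*18) - 196) = (-7/2*¼)*((144 - 288) - 196) = -7*(-144 - 196)/8 = -7/8*(-340) = 595/2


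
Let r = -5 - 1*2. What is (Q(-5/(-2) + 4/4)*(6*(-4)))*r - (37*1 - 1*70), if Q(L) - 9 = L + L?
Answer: 2721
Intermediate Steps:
Q(L) = 9 + 2*L (Q(L) = 9 + (L + L) = 9 + 2*L)
r = -7 (r = -5 - 2 = -7)
(Q(-5/(-2) + 4/4)*(6*(-4)))*r - (37*1 - 1*70) = ((9 + 2*(-5/(-2) + 4/4))*(6*(-4)))*(-7) - (37*1 - 1*70) = ((9 + 2*(-5*(-½) + 4*(¼)))*(-24))*(-7) - (37 - 70) = ((9 + 2*(5/2 + 1))*(-24))*(-7) - 1*(-33) = ((9 + 2*(7/2))*(-24))*(-7) + 33 = ((9 + 7)*(-24))*(-7) + 33 = (16*(-24))*(-7) + 33 = -384*(-7) + 33 = 2688 + 33 = 2721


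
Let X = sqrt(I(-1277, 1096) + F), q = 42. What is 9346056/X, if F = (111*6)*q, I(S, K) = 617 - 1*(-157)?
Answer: 1557676*sqrt(3194)/1597 ≈ 55124.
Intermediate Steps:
I(S, K) = 774 (I(S, K) = 617 + 157 = 774)
F = 27972 (F = (111*6)*42 = 666*42 = 27972)
X = 3*sqrt(3194) (X = sqrt(774 + 27972) = sqrt(28746) = 3*sqrt(3194) ≈ 169.55)
9346056/X = 9346056/((3*sqrt(3194))) = 9346056*(sqrt(3194)/9582) = 1557676*sqrt(3194)/1597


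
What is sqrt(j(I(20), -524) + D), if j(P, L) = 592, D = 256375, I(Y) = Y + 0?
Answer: sqrt(256967) ≈ 506.92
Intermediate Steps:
I(Y) = Y
sqrt(j(I(20), -524) + D) = sqrt(592 + 256375) = sqrt(256967)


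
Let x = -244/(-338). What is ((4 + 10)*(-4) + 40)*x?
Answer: -1952/169 ≈ -11.550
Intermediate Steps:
x = 122/169 (x = -244*(-1/338) = 122/169 ≈ 0.72189)
((4 + 10)*(-4) + 40)*x = ((4 + 10)*(-4) + 40)*(122/169) = (14*(-4) + 40)*(122/169) = (-56 + 40)*(122/169) = -16*122/169 = -1952/169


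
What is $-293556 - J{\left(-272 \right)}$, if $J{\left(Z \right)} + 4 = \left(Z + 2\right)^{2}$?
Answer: $-366452$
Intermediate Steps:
$J{\left(Z \right)} = -4 + \left(2 + Z\right)^{2}$ ($J{\left(Z \right)} = -4 + \left(Z + 2\right)^{2} = -4 + \left(2 + Z\right)^{2}$)
$-293556 - J{\left(-272 \right)} = -293556 - - 272 \left(4 - 272\right) = -293556 - \left(-272\right) \left(-268\right) = -293556 - 72896 = -366452$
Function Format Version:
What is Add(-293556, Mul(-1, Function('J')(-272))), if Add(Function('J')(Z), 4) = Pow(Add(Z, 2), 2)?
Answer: -366452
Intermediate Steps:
Function('J')(Z) = Add(-4, Pow(Add(2, Z), 2)) (Function('J')(Z) = Add(-4, Pow(Add(Z, 2), 2)) = Add(-4, Pow(Add(2, Z), 2)))
Add(-293556, Mul(-1, Function('J')(-272))) = Add(-293556, Mul(-1, Mul(-272, Add(4, -272)))) = Add(-293556, Mul(-1, Mul(-272, -268))) = Add(-293556, Mul(-1, 72896)) = Add(-293556, -72896) = -366452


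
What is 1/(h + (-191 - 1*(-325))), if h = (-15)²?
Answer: 1/359 ≈ 0.0027855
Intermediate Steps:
h = 225
1/(h + (-191 - 1*(-325))) = 1/(225 + (-191 - 1*(-325))) = 1/(225 + (-191 + 325)) = 1/(225 + 134) = 1/359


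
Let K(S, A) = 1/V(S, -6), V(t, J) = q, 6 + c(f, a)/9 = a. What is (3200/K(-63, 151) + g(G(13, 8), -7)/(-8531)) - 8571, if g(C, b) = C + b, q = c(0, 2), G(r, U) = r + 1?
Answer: -1055890408/8531 ≈ -1.2377e+5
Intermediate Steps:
G(r, U) = 1 + r
c(f, a) = -54 + 9*a
q = -36 (q = -54 + 9*2 = -54 + 18 = -36)
V(t, J) = -36
K(S, A) = -1/36 (K(S, A) = 1/(-36) = -1/36)
(3200/K(-63, 151) + g(G(13, 8), -7)/(-8531)) - 8571 = (3200/(-1/36) + ((1 + 13) - 7)/(-8531)) - 8571 = (3200*(-36) + (14 - 7)*(-1/8531)) - 8571 = (-115200 + 7*(-1/8531)) - 8571 = (-115200 - 7/8531) - 8571 = -982771207/8531 - 8571 = -1055890408/8531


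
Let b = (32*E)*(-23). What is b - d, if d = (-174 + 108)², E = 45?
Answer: -37476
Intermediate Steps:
d = 4356 (d = (-66)² = 4356)
b = -33120 (b = (32*45)*(-23) = 1440*(-23) = -33120)
b - d = -33120 - 1*4356 = -33120 - 4356 = -37476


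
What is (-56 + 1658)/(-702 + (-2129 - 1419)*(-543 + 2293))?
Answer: -801/3104851 ≈ -0.00025798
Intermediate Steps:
(-56 + 1658)/(-702 + (-2129 - 1419)*(-543 + 2293)) = 1602/(-702 - 3548*1750) = 1602/(-702 - 6209000) = 1602/(-6209702) = 1602*(-1/6209702) = -801/3104851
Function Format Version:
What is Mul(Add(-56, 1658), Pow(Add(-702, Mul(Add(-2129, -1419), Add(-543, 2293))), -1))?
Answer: Rational(-801, 3104851) ≈ -0.00025798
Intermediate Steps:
Mul(Add(-56, 1658), Pow(Add(-702, Mul(Add(-2129, -1419), Add(-543, 2293))), -1)) = Mul(1602, Pow(Add(-702, Mul(-3548, 1750)), -1)) = Mul(1602, Pow(Add(-702, -6209000), -1)) = Mul(1602, Pow(-6209702, -1)) = Mul(1602, Rational(-1, 6209702)) = Rational(-801, 3104851)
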